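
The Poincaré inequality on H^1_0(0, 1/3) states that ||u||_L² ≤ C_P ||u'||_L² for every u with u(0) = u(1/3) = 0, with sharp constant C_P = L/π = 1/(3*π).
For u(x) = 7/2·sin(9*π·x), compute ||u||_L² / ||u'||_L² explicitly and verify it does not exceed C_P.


||u||_L² / ||u'||_L² = 1/(9*π) < C_P = 1/(3*π).

u(x) = 7/2·sin(9*π·x), so u'(x) = 63*π*cos(9*π*x)/2.
Writing u(x) = A·sin(kπx/L) with A = 7/2 and k = 3, use ∫_0^L sin²(kπx/L) dx = L/2 and ∫_0^L cos²(kπx/L) dx = L/2.
u² = 49/4·sin²(9*π·x) and (u')² = 3969*π^2/4·cos²(9*π·x), and each of sin², cos² integrates to L/2 = 1/6 over (0, 1/3).
∫_0^1/3 u² dx = 49/24, so ||u||_L² = 7*sqrt(6)/12.
∫_0^1/3 (u')² dx = 1323*π^2/8, so ||u'||_L² = 21*sqrt(6)*π/4.
Ratio ||u||_L² / ||u'||_L² = 1/(9*π).
Sharp Poincaré constant on H^1_0(0, 1/3) is C_P = L/π = 1/(3*π), achieved by sin(3*π·x).
This is the k = 3 harmonic; the ratio L/(kπ) is strictly less than C_P = L/π, consistent with the sharp inequality ||u||_L² ≤ C_P ||u'||_L².


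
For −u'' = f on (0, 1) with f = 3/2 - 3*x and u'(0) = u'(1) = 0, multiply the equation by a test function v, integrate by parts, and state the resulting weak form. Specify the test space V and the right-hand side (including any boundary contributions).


V = H^1(0, 1) (no boundary constraint on v; u is determined up to an additive constant); weak form: ∫_0^1 u'v' dx = ∫_0^1 (3/2 - 3*x) v dx for all v ∈ V.

Multiply both sides by a test function v and integrate from 0 to 1:
  ∫_0^1 −u''(x) v(x) dx = ∫_0^1 f(x) v(x) dx.
Integrate the LHS by parts once:
  ∫_0^1 −u'' v dx = −[u'(x) v(x)]_0^1 + ∫_0^1 u'(x) v'(x) dx.
Thus ∫_0^1 u'(x) v'(x) dx = ∫_0^1 f(x) v(x) dx + [u'(x) v(x)]_0^1.
Choose V so that boundary terms are either known or forced to vanish.
u has homogeneous Neumann: u'(0) = u'(1) = 0. So [u' v]_0^1 = 0·v(1) − 0·v(0) = 0 for any v; take V = H^1(0, 1).
Weak formulation: find u (satisfying any essential BC) such that ∫_0^1 u'(x) v'(x) dx = ∫_0^1 f v dx for all v ∈ V (homogeneous Neumann, so boundary terms vanish).
Substituting f(x) = 3/2 - 3*x, the right-hand side is ∫_0^1 (3/2 - 3*x) v dx.
Compatibility check (pure Neumann): taking v ≡ 1 ∈ V gives 0 = ∫_0^1 f dx + (0) − (0), i.e. ∫_0^1 f dx must equal u'(0) − u'(1) = 0. Indeed ∫_0^1 (3/2 - 3*x) dx = 0, so the data are compatible. The solution is then unique only up to an additive constant (fix it e.g. by requiring ∫_0^1 u dx = 0).


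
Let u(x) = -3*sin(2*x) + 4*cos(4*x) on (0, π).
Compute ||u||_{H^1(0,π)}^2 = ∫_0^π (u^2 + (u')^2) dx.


||u||_{H^1(0,π)}^2 = 317*π/2

u'(x) = -16*sin(4*x) - 6*cos(2*x).
Expand u² and (u')² and integrate term by term on (0, π), using: for integers n ≥ 1, ∫_0^π sin²(nx) dx = ∫_0^π cos²(nx) dx = π/2; for n ≠ n', ∫_0^π sin(nx)sin(n'x) dx = ∫_0^π cos(nx)cos(n'x) dx = 0; and by product-to-sum, ∫_0^π sin(nx)cos(n'x) dx = ½∫_0^π [sin((n+n')x) + sin((n−n')x)] dx, which is 0 when n+n' is even and 2n/(n²−n'²) when n+n' is odd (it need not vanish on (0, π)).
  u² squared terms: (-3)²·∫sin(2x)² dx = 9·π/2 = 9*π/2;  (4)²·∫cos(4x)² dx = 16·π/2 = 8*π.
  u² cross terms: 2·(-3)·(4)·∫sin(2x)·cos(4x) dx = -24·(0) = 0.
  So ∫_0^π u² dx = 9*π/2 + 8*π + 0 = 25*π/2.
  (u')² squared terms: (-16)²·∫sin(4x)² dx = 256·π/2 = 128*π;  (-6)²·∫cos(2x)² dx = 36·π/2 = 18*π.
  (u')² cross terms: 2·(-16)·(-6)·∫sin(4x)·cos(2x) dx = 192·(0) = 0.
  So ∫_0^π (u')² dx = 128*π + 18*π + 0 = 146*π.
||u||_{H^1}^2 = (25*π/2) + (146*π) = 317*π/2.


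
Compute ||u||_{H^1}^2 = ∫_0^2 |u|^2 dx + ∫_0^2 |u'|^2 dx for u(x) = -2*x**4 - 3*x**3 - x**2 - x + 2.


||u||_{H^1}^2 = 207346/45

The H^1 norm (squared) on an interval (0, L) is
  ||u||_{H^1}^2 = ∫_0^L u(x)^2 dx + ∫_0^L u'(x)^2 dx.
Compute u'(x) = -8*x**3 - 9*x**2 - 2*x - 1.
Then u(x)^2 = 4*x**8 + 12*x**7 + 13*x**6 + 10*x**5 - x**4 - 10*x**3 - 3*x**2 - 4*x + 4 and u'(x)^2 = 64*x**6 + 144*x**5 + 113*x**4 + 52*x**3 + 22*x**2 + 4*x + 1.
Integrate each monomial from 0 to 2 using ∫_0^2 c·x^n dx = c·2^(n+1)/(n+1):
  ∫_0^2 u(x)^2 dx = ∫_0^2 (4*x^8 + 12*x^7 + 13*x^6 + 10*x^5 - x^4 - 10*x^3 - 3*x^2 - 4*x + 4) dx. Term by term:
    ∫_0^2 4*x^8 dx = 2048/9;  ∫_0^2 12*x^7 dx = 384;  ∫_0^2 13*x^6 dx = 1664/7;
    ∫_0^2 10*x^5 dx = 320/3;  ∫_0^2 -x^4 dx = -32/5;  ∫_0^2 -10*x^3 dx = -40;
    ∫_0^2 -3*x^2 dx = -8;  ∫_0^2 -4*x dx = -8;  ∫_0^2 4 dx = 8.
  Sum: 2048/9 + 384 + 1664/7 + 320/3 − 32/5 − 40 − 8 − 8 + 8 = 283984/315.
  ∫_0^2 u'(x)^2 dx = ∫_0^2 (64*x^6 + 144*x^5 + 113*x^4 + 52*x^3 + 22*x^2 + 4*x + 1) dx. Term by term:
    ∫_0^2 64*x^6 dx = 8192/7;  ∫_0^2 144*x^5 dx = 1536;  ∫_0^2 113*x^4 dx = 3616/5;
    ∫_0^2 52*x^3 dx = 208;  ∫_0^2 22*x^2 dx = 176/3;  ∫_0^2 4*x dx = 8;
    ∫_0^2 1 dx = 2.
  Sum: 8192/7 + 1536 + 3616/5 + 208 + 176/3 + 8 + 2 = 389146/105.
Adding: ||u||_{H^1}^2 = 283984/315 + 389146/105 = 207346/45.


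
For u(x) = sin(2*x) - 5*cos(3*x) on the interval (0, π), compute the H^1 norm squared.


||u||_{H^1(0,π)}^2 = 80 + 255*π/2

u'(x) = 15*sin(3*x) + 2*cos(2*x).
Expand u² and (u')² and integrate term by term on (0, π), using: for integers n ≥ 1, ∫_0^π sin²(nx) dx = ∫_0^π cos²(nx) dx = π/2; for n ≠ n', ∫_0^π sin(nx)sin(n'x) dx = ∫_0^π cos(nx)cos(n'x) dx = 0; and by product-to-sum, ∫_0^π sin(nx)cos(n'x) dx = ½∫_0^π [sin((n+n')x) + sin((n−n')x)] dx, which is 0 when n+n' is even and 2n/(n²−n'²) when n+n' is odd (it need not vanish on (0, π)).
  u² squared terms: (-5)²·∫cos(3x)² dx = 25·π/2 = 25*π/2;  (1)²·∫sin(2x)² dx = 1·π/2 = π/2.
  u² cross terms: 2·(-5)·(1)·∫cos(3x)·sin(2x) dx = -10·(-4/5) = 8.
  So ∫_0^π u² dx = 25*π/2 + π/2 + 8 = 8 + 13*π.
  (u')² squared terms: (2)²·∫cos(2x)² dx = 4·π/2 = 2*π;  (15)²·∫sin(3x)² dx = 225·π/2 = 225*π/2.
  (u')² cross terms: 2·(2)·(15)·∫cos(2x)·sin(3x) dx = 60·(6/5) = 72.
  So ∫_0^π (u')² dx = 2*π + 225*π/2 + 72 = 72 + 229*π/2.
||u||_{H^1}^2 = (8 + 13*π) + (72 + 229*π/2) = 80 + 255*π/2.


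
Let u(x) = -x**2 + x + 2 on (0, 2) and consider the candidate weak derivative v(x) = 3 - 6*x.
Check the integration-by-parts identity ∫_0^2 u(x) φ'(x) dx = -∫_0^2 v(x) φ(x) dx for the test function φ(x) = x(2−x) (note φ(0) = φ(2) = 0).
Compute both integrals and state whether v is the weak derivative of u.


LHS = 4/3, RHS = 4. No, v is not the weak derivative of u.

u(x) = -x**2 + x + 2, classical derivative u'(x) = 1 - 2*x.
φ(x) = x(2−x), so φ'(x) = 2 - 2*x.
Note φ(0) = φ(2) = 0, so the boundary term u·φ vanishes.
LHS = ∫_0^2 u(x) φ'(x) dx = ∫_0^2 (2*x^3 - 4*x^2 - 2*x + 4) dx. Term by term:
  ∫_0^2 2*x^3 dx = 8;  ∫_0^2 -4*x^2 dx = -32/3;  ∫_0^2 -2*x dx = -4;
  ∫_0^2 4 dx = 8.
Sum: 8 − 32/3 − 4 + 8 = 4/3.
So LHS = 4/3.
∫_0^2 v(x) φ(x) dx = ∫_0^2 (6*x^3 - 15*x^2 + 6*x) dx. Term by term:
  ∫_0^2 6*x^3 dx = 24;  ∫_0^2 -15*x^2 dx = -40;  ∫_0^2 6*x dx = 12.
Sum: 24 − 40 + 12 = -4.
So RHS = -∫_0^2 v(x) φ(x) dx = 4.
LHS − RHS = -8/3 ≠ 0, so the identity fails.
(For a valid weak derivative the identity must hold for EVERY test function, in particular this one. The failure shows v is NOT the weak derivative of u.)
Correct weak derivative would be u'(x) = 1 - 2*x.


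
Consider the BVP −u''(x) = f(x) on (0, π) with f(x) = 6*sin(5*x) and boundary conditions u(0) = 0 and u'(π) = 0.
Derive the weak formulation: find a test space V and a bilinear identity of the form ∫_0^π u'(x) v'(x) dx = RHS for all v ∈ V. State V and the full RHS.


V = {v ∈ H^1(0, π) : v(0) = 0} (test functions vanish at x = 0 where u is specified); weak form: ∫_0^π u'v' dx = ∫_0^π (6*sin(5*x)) v dx for all v ∈ V.

Multiply both sides by a test function v and integrate from 0 to π:
  ∫_0^π −u''(x) v(x) dx = ∫_0^π f(x) v(x) dx.
Integrate the LHS by parts once:
  ∫_0^π −u'' v dx = −[u'(x) v(x)]_0^π + ∫_0^π u'(x) v'(x) dx.
Thus ∫_0^π u'(x) v'(x) dx = ∫_0^π f(x) v(x) dx + [u'(x) v(x)]_0^π.
Choose V so that boundary terms are either known or forced to vanish.
Mixed BC: u(0) = 0 (Dirichlet) and u'(π) = 0 (Neumann). Define V = {v ∈ H^1(0, π) : v(0) = 0}. Then [u' v]_0^π = u'(π)·v(π) − u'(0)·0 = 0.
Weak formulation: find u (satisfying any essential BC) such that ∫_0^π u'(x) v'(x) dx = ∫_0^π f v dx for all v ∈ V (Dirichlet at 0 absorbed into V; the Neumann datum at x = π is zero, so no boundary term remains).
Substituting f(x) = 6*sin(5*x), the right-hand side is ∫_0^π (6*sin(5*x)) v dx.


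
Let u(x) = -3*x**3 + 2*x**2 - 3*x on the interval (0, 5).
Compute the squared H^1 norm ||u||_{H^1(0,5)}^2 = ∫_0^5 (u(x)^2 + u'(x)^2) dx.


||u||_{H^1}^2 = 2593145/21

The H^1 norm (squared) on an interval (0, L) is
  ||u||_{H^1}^2 = ∫_0^L u(x)^2 dx + ∫_0^L u'(x)^2 dx.
Compute u'(x) = -9*x**2 + 4*x - 3.
Then u(x)^2 = 9*x**6 - 12*x**5 + 22*x**4 - 12*x**3 + 9*x**2 and u'(x)^2 = 81*x**4 - 72*x**3 + 70*x**2 - 24*x + 9.
Integrate each monomial from 0 to 5 using ∫_0^5 c·x^n dx = c·5^(n+1)/(n+1):
  ∫_0^5 u(x)^2 dx = ∫_0^5 (9*x^6 - 12*x^5 + 22*x^4 - 12*x^3 + 9*x^2) dx. Term by term:
    ∫_0^5 9*x^6 dx = 703125/7;  ∫_0^5 -12*x^5 dx = -31250;  ∫_0^5 22*x^4 dx = 13750;
    ∫_0^5 -12*x^3 dx = -1875;  ∫_0^5 9*x^2 dx = 375.
  Sum: 703125/7 − 31250 + 13750 − 1875 + 375 = 570125/7.
  ∫_0^5 u'(x)^2 dx = ∫_0^5 (81*x^4 - 72*x^3 + 70*x^2 - 24*x + 9) dx. Term by term:
    ∫_0^5 81*x^4 dx = 50625;  ∫_0^5 -72*x^3 dx = -11250;  ∫_0^5 70*x^2 dx = 8750/3;
    ∫_0^5 -24*x dx = -300;  ∫_0^5 9 dx = 45.
  Sum: 50625 − 11250 + 8750/3 − 300 + 45 = 126110/3.
Adding: ||u||_{H^1}^2 = 570125/7 + 126110/3 = 2593145/21.


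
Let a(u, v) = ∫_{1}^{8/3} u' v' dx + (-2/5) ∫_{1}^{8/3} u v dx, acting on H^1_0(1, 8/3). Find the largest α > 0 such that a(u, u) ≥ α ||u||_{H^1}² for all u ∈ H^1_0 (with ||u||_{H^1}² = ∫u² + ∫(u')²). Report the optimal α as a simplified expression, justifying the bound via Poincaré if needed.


α = (-10 + 9*π^2)/(25 + 9*π^2)

Coercivity of a(·,·) on H^1_0(1, 8/3) means a(u, u) ≥ α ||u||_{H^1}² for every u ∈ H^1_0.
The interval has length L = 5/3, and Poincaré/coercivity depend only on L. Here a(u, u) = ∫(u')² + (-2/5)·∫u².
Here c = -2/5 < 0 with |c| < (π/L)² = 9*π^2/25, so coercivity still holds. The condition a(u,u) ≥ α||u||_{H^1}² reads (1−α)∫(u')² ≥ (α−c)∫u². Any admissible α is ≤ 1 (rapidly oscillating u have ∫u²/∫(u')² → 0), and α = 1 would force 0 ≥ (1−c)∫u², impossible since c < 1; so 1−α > 0. By the sharp Poincaré inequality on H^1_0 of an interval of length L, ∫(u')² ≥ (π/L)²∫u² with equality for the first sine mode sin(π(x−x₀)/L) (x₀ the left endpoint), so the inequality holds for all u iff (1−α)(π/L)² ≥ α − c, i.e. α ≤ ((π/L)² + c)/((π/L)² + 1) = (1 + c(L/π)²)/(1 + (L/π)²). (Direct route, valid since c ≤ 0: Poincaré gives c∫u² ≥ c(L/π)²∫(u')², so a(u,u) ≥ (1 + c(L/π)²)∫(u')², while ||u||_{H^1}² ≤ (1 + (L/π)²)∫(u')²; dividing yields the same α.) With (π/L)² = 9*π^2/25 and c = -2/5, the largest admissible constant is α = ((π/L)² + c)/((π/L)² + 1).
Simplifying, α = (-10 + 9*π^2)/(25 + 9*π^2).


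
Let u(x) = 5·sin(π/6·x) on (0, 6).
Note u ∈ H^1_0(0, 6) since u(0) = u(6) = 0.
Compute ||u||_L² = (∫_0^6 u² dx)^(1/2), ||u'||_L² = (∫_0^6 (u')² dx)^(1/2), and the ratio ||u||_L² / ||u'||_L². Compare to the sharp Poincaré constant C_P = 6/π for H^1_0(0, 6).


||u||_L² / ||u'||_L² = 6/π = C_P.

u(x) = 5·sin(π/6·x), so u'(x) = 5*π*cos(π*x/6)/6.
Writing u(x) = A·sin(kπx/L) with A = 5 and k = 1, use ∫_0^L sin²(kπx/L) dx = L/2 and ∫_0^L cos²(kπx/L) dx = L/2.
u² = 25·sin²(π/6·x) and (u')² = 25*π^2/36·cos²(π/6·x), and each of sin², cos² integrates to L/2 = 3 over (0, 6).
∫_0^6 u² dx = 75, so ||u||_L² = 5*sqrt(3).
∫_0^6 (u')² dx = 25*π^2/12, so ||u'||_L² = 5*sqrt(3)*π/6.
Ratio ||u||_L² / ||u'||_L² = 6/π.
Sharp Poincaré constant on H^1_0(0, 6) is C_P = L/π = 6/π, achieved by sin(π/6·x).
This is the k = 1 eigenfunction (up to amplitude), so the ratio equals the sharp Poincaré constant exactly.


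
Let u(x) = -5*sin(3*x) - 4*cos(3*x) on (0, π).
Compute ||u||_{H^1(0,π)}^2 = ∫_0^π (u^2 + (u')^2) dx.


||u||_{H^1(0,π)}^2 = 205*π

u'(x) = 12*sin(3*x) - 15*cos(3*x).
Expand u² and (u')² and integrate term by term on (0, π), using: for integers n ≥ 1, ∫_0^π sin²(nx) dx = ∫_0^π cos²(nx) dx = π/2; for n ≠ n', ∫_0^π sin(nx)sin(n'x) dx = ∫_0^π cos(nx)cos(n'x) dx = 0; and by product-to-sum, ∫_0^π sin(nx)cos(n'x) dx = ½∫_0^π [sin((n+n')x) + sin((n−n')x)] dx, which is 0 when n+n' is even and 2n/(n²−n'²) when n+n' is odd (it need not vanish on (0, π)).
  u² squared terms: (-5)²·∫sin(3x)² dx = 25·π/2 = 25*π/2;  (-4)²·∫cos(3x)² dx = 16·π/2 = 8*π.
  u² cross terms: 2·(-5)·(-4)·∫sin(3x)·cos(3x) dx = 40·(0) = 0.
  So ∫_0^π u² dx = 25*π/2 + 8*π + 0 = 41*π/2.
  (u')² squared terms: (-15)²·∫cos(3x)² dx = 225·π/2 = 225*π/2;  (12)²·∫sin(3x)² dx = 144·π/2 = 72*π.
  (u')² cross terms: 2·(-15)·(12)·∫cos(3x)·sin(3x) dx = -360·(0) = 0.
  So ∫_0^π (u')² dx = 225*π/2 + 72*π + 0 = 369*π/2.
||u||_{H^1}^2 = (41*π/2) + (369*π/2) = 205*π.


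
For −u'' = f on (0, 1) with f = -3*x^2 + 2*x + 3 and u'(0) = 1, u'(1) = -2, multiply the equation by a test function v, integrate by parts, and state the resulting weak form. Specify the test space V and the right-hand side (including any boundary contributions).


V = H^1(0, 1) (v unrestricted at boundary; u is determined up to an additive constant); weak form: ∫_0^1 u'v' dx = ∫_0^1 (-3*x^2 + 2*x + 3) v dx − 2·v(1) − v(0) for all v ∈ V.

Multiply both sides by a test function v and integrate from 0 to 1:
  ∫_0^1 −u''(x) v(x) dx = ∫_0^1 f(x) v(x) dx.
Integrate the LHS by parts once:
  ∫_0^1 −u'' v dx = −[u'(x) v(x)]_0^1 + ∫_0^1 u'(x) v'(x) dx.
Thus ∫_0^1 u'(x) v'(x) dx = ∫_0^1 f(x) v(x) dx + [u'(x) v(x)]_0^1.
Choose V so that boundary terms are either known or forced to vanish.
u has inhomogeneous Neumann u'(0) = 1, u'(1) = -2. [u' v]_0^1 = (-2)·v(1) − (1)·v(0) = − 2·v(1) − v(0). Take V = H^1(0, 1); boundary term becomes part of RHS.
Weak formulation: find u (satisfying any essential BC) such that ∫_0^1 u'(x) v'(x) dx = ∫_0^1 f v dx − 2·v(1) − v(0) for all v ∈ V (Neumann data are natural BCs: they enter the RHS as boundary terms).
Substituting f(x) = -3*x^2 + 2*x + 3, the right-hand side is ∫_0^1 (-3*x^2 + 2*x + 3) v dx − 2·v(1) − v(0).
Compatibility check (pure Neumann): taking v ≡ 1 ∈ V gives 0 = ∫_0^1 f dx + (-2) − (1), i.e. ∫_0^1 f dx must equal u'(0) − u'(1) = 3. Indeed ∫_0^1 (-3*x^2 + 2*x + 3) dx = 3, so the data are compatible. The solution is then unique only up to an additive constant (fix it e.g. by requiring ∫_0^1 u dx = 0).


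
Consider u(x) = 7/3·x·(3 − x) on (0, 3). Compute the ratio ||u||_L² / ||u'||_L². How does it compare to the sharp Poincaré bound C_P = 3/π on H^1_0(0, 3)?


||u||_L² / ||u'||_L² = 3*sqrt(10)/10 < C_P = 3/π.

u(x) = 7/3·x·(3 − x), so u'(x) = 7 - 14*x/3.
u(x) = 7/3·x·(3 − x) vanishes at x = 0 and x = 3, so u ∈ H^1_0(0, 3). Differentiate via the product rule and integrate the resulting polynomials term by term.
  ∫_0^3 u² dx = ∫_0^3 (49*x^4/9 - 98*x^3/3 + 49*x^2) dx. Term by term:
    ∫_0^3 49*x^4/9 dx = 1323/5;  ∫_0^3 -98*x^3/3 dx = -1323/2;  ∫_0^3 49*x^2 dx = 441.
  Sum: 1323/5 − 1323/2 + 441 = 441/10.
  ∫_0^3 (u')² dx = ∫_0^3 (196*x^2/9 - 196*x/3 + 49) dx. Term by term:
    ∫_0^3 196*x^2/9 dx = 196;  ∫_0^3 -196*x/3 dx = -294;  ∫_0^3 49 dx = 147.
  Sum: 196 − 294 + 147 = 49.
∫_0^3 u² dx = 441/10, so ||u||_L² = 21*sqrt(10)/10.
∫_0^3 (u')² dx = 49, so ||u'||_L² = 7.
Ratio ||u||_L² / ||u'||_L² = 3*sqrt(10)/10.
Sharp Poincaré constant on H^1_0(0, 3) is C_P = L/π = 3/π, achieved by sin(π/3·x).
A polynomial bump cannot attain the sharp Poincaré constant (only the first sine eigenfunction does), so the ratio is strictly less than C_P, consistent with ||u||_L² ≤ C_P ||u'||_L².


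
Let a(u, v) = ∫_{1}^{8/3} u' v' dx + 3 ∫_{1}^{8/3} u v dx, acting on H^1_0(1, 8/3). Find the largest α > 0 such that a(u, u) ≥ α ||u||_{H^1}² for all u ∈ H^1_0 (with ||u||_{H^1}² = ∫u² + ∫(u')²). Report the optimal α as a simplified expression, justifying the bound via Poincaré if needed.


α = 1

Coercivity of a(·,·) on H^1_0(1, 8/3) means a(u, u) ≥ α ||u||_{H^1}² for every u ∈ H^1_0.
The interval has length L = 5/3, and Poincaré/coercivity depend only on L. Here a(u, u) = ∫(u')² + (3)·∫u².
Here c = 3 ≥ 1, so a(u,u) = ∫(u')² + c∫u² ≥ ∫(u')² + ∫u² = ||u||_{H^1}², i.e. α = 1 works. No larger α is possible: a(u,u) ≥ α||u||_{H^1}² means (1−α)∫(u')² ≥ (α−c)∫u², and for the modes u_n = sin(nπ(x−x₀)/L) (x₀ the left endpoint) one has ∫u_n²/∫(u_n')² = (L/(nπ))² → 0, so a(u_n,u_n)/||u_n||_{H^1}² → 1. Hence the optimal constant is α = 1.
Therefore α = 1.


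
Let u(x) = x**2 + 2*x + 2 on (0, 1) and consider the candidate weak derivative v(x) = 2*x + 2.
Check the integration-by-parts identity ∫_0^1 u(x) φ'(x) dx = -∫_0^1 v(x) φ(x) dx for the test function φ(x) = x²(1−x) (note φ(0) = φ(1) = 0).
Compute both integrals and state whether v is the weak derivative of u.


LHS = -4/15, RHS = -4/15. Yes, v = u' weakly.

u(x) = x**2 + 2*x + 2, classical derivative u'(x) = 2*x + 2.
φ(x) = x²(1−x), so φ'(x) = x*(2 - 3*x).
Note φ(0) = φ(1) = 0, so the boundary term u·φ vanishes.
LHS = ∫_0^1 u(x) φ'(x) dx = ∫_0^1 (-3*x^4 - 4*x^3 - 2*x^2 + 4*x) dx. Term by term:
  ∫_0^1 -3*x^4 dx = -3/5;  ∫_0^1 -4*x^3 dx = -1;  ∫_0^1 -2*x^2 dx = -2/3;
  ∫_0^1 4*x dx = 2.
Sum: -3/5 − 1 − 2/3 + 2 = -4/15.
So LHS = -4/15.
∫_0^1 v(x) φ(x) dx = ∫_0^1 (-2*x^4 + 2*x^2) dx. Term by term:
  ∫_0^1 -2*x^4 dx = -2/5;  ∫_0^1 2*x^2 dx = 2/3.
Sum: -2/5 + 2/3 = 4/15.
So RHS = -∫_0^1 v(x) φ(x) dx = -4/15.
LHS = RHS, so the identity holds for this test φ.
Moreover u is smooth here and v(x) = u'(x) = 2*x + 2 pointwise, so the identity holds for every test function. Hence v is the weak derivative of u.


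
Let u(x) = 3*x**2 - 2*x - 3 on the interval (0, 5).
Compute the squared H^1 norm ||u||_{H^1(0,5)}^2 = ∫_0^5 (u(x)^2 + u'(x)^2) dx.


||u||_{H^1}^2 = 13745/3

The H^1 norm (squared) on an interval (0, L) is
  ||u||_{H^1}^2 = ∫_0^L u(x)^2 dx + ∫_0^L u'(x)^2 dx.
Compute u'(x) = 6*x - 2.
Then u(x)^2 = 9*x**4 - 12*x**3 - 14*x**2 + 12*x + 9 and u'(x)^2 = 36*x**2 - 24*x + 4.
Integrate each monomial from 0 to 5 using ∫_0^5 c·x^n dx = c·5^(n+1)/(n+1):
  ∫_0^5 u(x)^2 dx = ∫_0^5 (9*x^4 - 12*x^3 - 14*x^2 + 12*x + 9) dx. Term by term:
    ∫_0^5 9*x^4 dx = 5625;  ∫_0^5 -12*x^3 dx = -1875;  ∫_0^5 -14*x^2 dx = -1750/3;
    ∫_0^5 12*x dx = 150;  ∫_0^5 9 dx = 45.
  Sum: 5625 − 1875 − 1750/3 + 150 + 45 = 10085/3.
  ∫_0^5 u'(x)^2 dx = ∫_0^5 (36*x^2 - 24*x + 4) dx. Term by term:
    ∫_0^5 36*x^2 dx = 1500;  ∫_0^5 -24*x dx = -300;  ∫_0^5 4 dx = 20.
  Sum: 1500 − 300 + 20 = 1220.
Adding: ||u||_{H^1}^2 = 10085/3 + 1220 = 13745/3.


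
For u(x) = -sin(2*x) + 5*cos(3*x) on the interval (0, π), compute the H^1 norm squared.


||u||_{H^1(0,π)}^2 = 80 + 255*π/2

u'(x) = -15*sin(3*x) - 2*cos(2*x).
Expand u² and (u')² and integrate term by term on (0, π), using: for integers n ≥ 1, ∫_0^π sin²(nx) dx = ∫_0^π cos²(nx) dx = π/2; for n ≠ n', ∫_0^π sin(nx)sin(n'x) dx = ∫_0^π cos(nx)cos(n'x) dx = 0; and by product-to-sum, ∫_0^π sin(nx)cos(n'x) dx = ½∫_0^π [sin((n+n')x) + sin((n−n')x)] dx, which is 0 when n+n' is even and 2n/(n²−n'²) when n+n' is odd (it need not vanish on (0, π)).
  u² squared terms: (-1)²·∫sin(2x)² dx = 1·π/2 = π/2;  (5)²·∫cos(3x)² dx = 25·π/2 = 25*π/2.
  u² cross terms: 2·(-1)·(5)·∫sin(2x)·cos(3x) dx = -10·(-4/5) = 8.
  So ∫_0^π u² dx = π/2 + 25*π/2 + 8 = 8 + 13*π.
  (u')² squared terms: (-15)²·∫sin(3x)² dx = 225·π/2 = 225*π/2;  (-2)²·∫cos(2x)² dx = 4·π/2 = 2*π.
  (u')² cross terms: 2·(-15)·(-2)·∫sin(3x)·cos(2x) dx = 60·(6/5) = 72.
  So ∫_0^π (u')² dx = 225*π/2 + 2*π + 72 = 72 + 229*π/2.
||u||_{H^1}^2 = (8 + 13*π) + (72 + 229*π/2) = 80 + 255*π/2.


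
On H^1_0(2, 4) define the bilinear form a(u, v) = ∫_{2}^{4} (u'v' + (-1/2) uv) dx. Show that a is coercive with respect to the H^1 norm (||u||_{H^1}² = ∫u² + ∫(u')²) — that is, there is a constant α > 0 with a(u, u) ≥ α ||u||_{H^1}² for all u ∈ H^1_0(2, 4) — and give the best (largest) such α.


α = (-2 + π^2)/(4 + π^2)

Coercivity of a(·,·) on H^1_0(2, 4) means a(u, u) ≥ α ||u||_{H^1}² for every u ∈ H^1_0.
The interval has length L = 2, and Poincaré/coercivity depend only on L. Here a(u, u) = ∫(u')² + (-1/2)·∫u².
Here c = -1/2 < 0 with |c| < (π/L)² = π^2/4, so coercivity still holds. The condition a(u,u) ≥ α||u||_{H^1}² reads (1−α)∫(u')² ≥ (α−c)∫u². Any admissible α is ≤ 1 (rapidly oscillating u have ∫u²/∫(u')² → 0), and α = 1 would force 0 ≥ (1−c)∫u², impossible since c < 1; so 1−α > 0. By the sharp Poincaré inequality on H^1_0 of an interval of length L, ∫(u')² ≥ (π/L)²∫u² with equality for the first sine mode sin(π(x−x₀)/L) (x₀ the left endpoint), so the inequality holds for all u iff (1−α)(π/L)² ≥ α − c, i.e. α ≤ ((π/L)² + c)/((π/L)² + 1) = (1 + c(L/π)²)/(1 + (L/π)²). (Direct route, valid since c ≤ 0: Poincaré gives c∫u² ≥ c(L/π)²∫(u')², so a(u,u) ≥ (1 + c(L/π)²)∫(u')², while ||u||_{H^1}² ≤ (1 + (L/π)²)∫(u')²; dividing yields the same α.) With (π/L)² = π^2/4 and c = -1/2, the largest admissible constant is α = ((π/L)² + c)/((π/L)² + 1).
Simplifying, α = (-2 + π^2)/(4 + π^2).


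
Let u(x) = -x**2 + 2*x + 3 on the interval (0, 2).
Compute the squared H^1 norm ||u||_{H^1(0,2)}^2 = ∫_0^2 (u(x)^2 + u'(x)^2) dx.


||u||_{H^1}^2 = 446/15

The H^1 norm (squared) on an interval (0, L) is
  ||u||_{H^1}^2 = ∫_0^L u(x)^2 dx + ∫_0^L u'(x)^2 dx.
Compute u'(x) = 2 - 2*x.
Then u(x)^2 = x**4 - 4*x**3 - 2*x**2 + 12*x + 9 and u'(x)^2 = 4*x**2 - 8*x + 4.
Integrate each monomial from 0 to 2 using ∫_0^2 c·x^n dx = c·2^(n+1)/(n+1):
  ∫_0^2 u(x)^2 dx = ∫_0^2 (x^4 - 4*x^3 - 2*x^2 + 12*x + 9) dx. Term by term:
    ∫_0^2 x^4 dx = 32/5;  ∫_0^2 -4*x^3 dx = -16;  ∫_0^2 -2*x^2 dx = -16/3;
    ∫_0^2 12*x dx = 24;  ∫_0^2 9 dx = 18.
  Sum: 32/5 − 16 − 16/3 + 24 + 18 = 406/15.
  ∫_0^2 u'(x)^2 dx = ∫_0^2 (4*x^2 - 8*x + 4) dx. Term by term:
    ∫_0^2 4*x^2 dx = 32/3;  ∫_0^2 -8*x dx = -16;  ∫_0^2 4 dx = 8.
  Sum: 32/3 − 16 + 8 = 8/3.
Adding: ||u||_{H^1}^2 = 406/15 + 8/3 = 446/15.


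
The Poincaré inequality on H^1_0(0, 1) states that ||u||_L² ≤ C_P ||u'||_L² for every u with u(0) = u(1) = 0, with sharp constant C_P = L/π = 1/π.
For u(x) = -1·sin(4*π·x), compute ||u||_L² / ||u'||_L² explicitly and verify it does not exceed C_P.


||u||_L² / ||u'||_L² = 1/(4*π) < C_P = 1/π.

u(x) = -1·sin(4*π·x), so u'(x) = -4*π*cos(4*π*x).
Writing u(x) = A·sin(kπx/L) with A = -1 and k = 4, use ∫_0^L sin²(kπx/L) dx = L/2 and ∫_0^L cos²(kπx/L) dx = L/2.
u² = 1·sin²(4*π·x) and (u')² = 16*π^2·cos²(4*π·x), and each of sin², cos² integrates to L/2 = 1/2 over (0, 1).
∫_0^1 u² dx = 1/2, so ||u||_L² = sqrt(2)/2.
∫_0^1 (u')² dx = 8*π^2, so ||u'||_L² = 2*sqrt(2)*π.
Ratio ||u||_L² / ||u'||_L² = 1/(4*π).
Sharp Poincaré constant on H^1_0(0, 1) is C_P = L/π = 1/π, achieved by sin(π·x).
This is the k = 4 harmonic; the ratio L/(kπ) is strictly less than C_P = L/π, consistent with the sharp inequality ||u||_L² ≤ C_P ||u'||_L².


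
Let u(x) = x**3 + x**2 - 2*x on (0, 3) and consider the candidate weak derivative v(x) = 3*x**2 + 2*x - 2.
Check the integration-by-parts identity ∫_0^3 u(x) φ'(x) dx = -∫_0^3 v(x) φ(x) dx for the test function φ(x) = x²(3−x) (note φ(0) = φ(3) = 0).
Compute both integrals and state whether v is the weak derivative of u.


LHS = -837/10, RHS = -837/10. Yes, v = u' weakly.

u(x) = x**3 + x**2 - 2*x, classical derivative u'(x) = 3*x**2 + 2*x - 2.
φ(x) = x²(3−x), so φ'(x) = 3*x*(2 - x).
Note φ(0) = φ(3) = 0, so the boundary term u·φ vanishes.
LHS = ∫_0^3 u(x) φ'(x) dx = ∫_0^3 (-3*x^5 + 3*x^4 + 12*x^3 - 12*x^2) dx. Term by term:
  ∫_0^3 -3*x^5 dx = -729/2;  ∫_0^3 3*x^4 dx = 729/5;  ∫_0^3 12*x^3 dx = 243;
  ∫_0^3 -12*x^2 dx = -108.
Sum: -729/2 + 729/5 + 243 − 108 = -837/10.
So LHS = -837/10.
∫_0^3 v(x) φ(x) dx = ∫_0^3 (-3*x^5 + 7*x^4 + 8*x^3 - 6*x^2) dx. Term by term:
  ∫_0^3 -3*x^5 dx = -729/2;  ∫_0^3 7*x^4 dx = 1701/5;  ∫_0^3 8*x^3 dx = 162;
  ∫_0^3 -6*x^2 dx = -54.
Sum: -729/2 + 1701/5 + 162 − 54 = 837/10.
So RHS = -∫_0^3 v(x) φ(x) dx = -837/10.
LHS = RHS, so the identity holds for this test φ.
Moreover u is smooth here and v(x) = u'(x) = 3*x**2 + 2*x - 2 pointwise, so the identity holds for every test function. Hence v is the weak derivative of u.


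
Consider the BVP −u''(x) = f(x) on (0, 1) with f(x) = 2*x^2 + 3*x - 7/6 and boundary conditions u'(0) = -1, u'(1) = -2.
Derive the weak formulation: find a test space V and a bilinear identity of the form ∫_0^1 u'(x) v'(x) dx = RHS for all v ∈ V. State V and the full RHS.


V = H^1(0, 1) (v unrestricted at boundary; u is determined up to an additive constant); weak form: ∫_0^1 u'v' dx = ∫_0^1 (2*x^2 + 3*x - 7/6) v dx − 2·v(1) + v(0) for all v ∈ V.

Multiply both sides by a test function v and integrate from 0 to 1:
  ∫_0^1 −u''(x) v(x) dx = ∫_0^1 f(x) v(x) dx.
Integrate the LHS by parts once:
  ∫_0^1 −u'' v dx = −[u'(x) v(x)]_0^1 + ∫_0^1 u'(x) v'(x) dx.
Thus ∫_0^1 u'(x) v'(x) dx = ∫_0^1 f(x) v(x) dx + [u'(x) v(x)]_0^1.
Choose V so that boundary terms are either known or forced to vanish.
u has inhomogeneous Neumann u'(0) = -1, u'(1) = -2. [u' v]_0^1 = (-2)·v(1) − (-1)·v(0) = − 2·v(1) + v(0). Take V = H^1(0, 1); boundary term becomes part of RHS.
Weak formulation: find u (satisfying any essential BC) such that ∫_0^1 u'(x) v'(x) dx = ∫_0^1 f v dx − 2·v(1) + v(0) for all v ∈ V (Neumann data are natural BCs: they enter the RHS as boundary terms).
Substituting f(x) = 2*x^2 + 3*x - 7/6, the right-hand side is ∫_0^1 (2*x^2 + 3*x - 7/6) v dx − 2·v(1) + v(0).
Compatibility check (pure Neumann): taking v ≡ 1 ∈ V gives 0 = ∫_0^1 f dx + (-2) − (-1), i.e. ∫_0^1 f dx must equal u'(0) − u'(1) = 1. Indeed ∫_0^1 (2*x^2 + 3*x - 7/6) dx = 1, so the data are compatible. The solution is then unique only up to an additive constant (fix it e.g. by requiring ∫_0^1 u dx = 0).


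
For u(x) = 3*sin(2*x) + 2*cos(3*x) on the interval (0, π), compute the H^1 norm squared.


||u||_{H^1(0,π)}^2 = -96 + 85*π/2

u'(x) = -6*sin(3*x) + 6*cos(2*x).
Expand u² and (u')² and integrate term by term on (0, π), using: for integers n ≥ 1, ∫_0^π sin²(nx) dx = ∫_0^π cos²(nx) dx = π/2; for n ≠ n', ∫_0^π sin(nx)sin(n'x) dx = ∫_0^π cos(nx)cos(n'x) dx = 0; and by product-to-sum, ∫_0^π sin(nx)cos(n'x) dx = ½∫_0^π [sin((n+n')x) + sin((n−n')x)] dx, which is 0 when n+n' is even and 2n/(n²−n'²) when n+n' is odd (it need not vanish on (0, π)).
  u² squared terms: (2)²·∫cos(3x)² dx = 4·π/2 = 2*π;  (3)²·∫sin(2x)² dx = 9·π/2 = 9*π/2.
  u² cross terms: 2·(2)·(3)·∫cos(3x)·sin(2x) dx = 12·(-4/5) = -48/5.
  So ∫_0^π u² dx = 2*π + 9*π/2 − 48/5 = -48/5 + 13*π/2.
  (u')² squared terms: (-6)²·∫sin(3x)² dx = 36·π/2 = 18*π;  (6)²·∫cos(2x)² dx = 36·π/2 = 18*π.
  (u')² cross terms: 2·(-6)·(6)·∫sin(3x)·cos(2x) dx = -72·(6/5) = -432/5.
  So ∫_0^π (u')² dx = 18*π + 18*π − 432/5 = -432/5 + 36*π.
||u||_{H^1}^2 = (-48/5 + 13*π/2) + (-432/5 + 36*π) = -96 + 85*π/2.


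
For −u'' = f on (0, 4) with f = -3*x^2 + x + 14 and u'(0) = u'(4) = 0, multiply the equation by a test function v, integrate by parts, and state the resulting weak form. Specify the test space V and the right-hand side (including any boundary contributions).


V = H^1(0, 4) (no boundary constraint on v; u is determined up to an additive constant); weak form: ∫_0^4 u'v' dx = ∫_0^4 (-3*x^2 + x + 14) v dx for all v ∈ V.

Multiply both sides by a test function v and integrate from 0 to 4:
  ∫_0^4 −u''(x) v(x) dx = ∫_0^4 f(x) v(x) dx.
Integrate the LHS by parts once:
  ∫_0^4 −u'' v dx = −[u'(x) v(x)]_0^4 + ∫_0^4 u'(x) v'(x) dx.
Thus ∫_0^4 u'(x) v'(x) dx = ∫_0^4 f(x) v(x) dx + [u'(x) v(x)]_0^4.
Choose V so that boundary terms are either known or forced to vanish.
u has homogeneous Neumann: u'(0) = u'(4) = 0. So [u' v]_0^4 = 0·v(4) − 0·v(0) = 0 for any v; take V = H^1(0, 4).
Weak formulation: find u (satisfying any essential BC) such that ∫_0^4 u'(x) v'(x) dx = ∫_0^4 f v dx for all v ∈ V (homogeneous Neumann, so boundary terms vanish).
Substituting f(x) = -3*x^2 + x + 14, the right-hand side is ∫_0^4 (-3*x^2 + x + 14) v dx.
Compatibility check (pure Neumann): taking v ≡ 1 ∈ V gives 0 = ∫_0^4 f dx + (0) − (0), i.e. ∫_0^4 f dx must equal u'(0) − u'(4) = 0. Indeed ∫_0^4 (-3*x^2 + x + 14) dx = 0, so the data are compatible. The solution is then unique only up to an additive constant (fix it e.g. by requiring ∫_0^4 u dx = 0).


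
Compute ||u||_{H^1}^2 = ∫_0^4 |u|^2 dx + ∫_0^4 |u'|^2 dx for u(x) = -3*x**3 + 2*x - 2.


||u||_{H^1}^2 = 3701216/105

The H^1 norm (squared) on an interval (0, L) is
  ||u||_{H^1}^2 = ∫_0^L u(x)^2 dx + ∫_0^L u'(x)^2 dx.
Compute u'(x) = 2 - 9*x**2.
Then u(x)^2 = 9*x**6 - 12*x**4 + 12*x**3 + 4*x**2 - 8*x + 4 and u'(x)^2 = 81*x**4 - 36*x**2 + 4.
Integrate each monomial from 0 to 4 using ∫_0^4 c·x^n dx = c·4^(n+1)/(n+1):
  ∫_0^4 u(x)^2 dx = ∫_0^4 (9*x^6 - 12*x^4 + 12*x^3 + 4*x^2 - 8*x + 4) dx. Term by term:
    ∫_0^4 9*x^6 dx = 147456/7;  ∫_0^4 -12*x^4 dx = -12288/5;  ∫_0^4 12*x^3 dx = 768;
    ∫_0^4 4*x^2 dx = 256/3;  ∫_0^4 -8*x dx = -64;  ∫_0^4 4 dx = 16.
  Sum: 147456/7 − 12288/5 + 768 + 256/3 − 64 + 16 = 2038352/105.
  ∫_0^4 u'(x)^2 dx = ∫_0^4 (81*x^4 - 36*x^2 + 4) dx. Term by term:
    ∫_0^4 81*x^4 dx = 82944/5;  ∫_0^4 -36*x^2 dx = -768;  ∫_0^4 4 dx = 16.
  Sum: 82944/5 − 768 + 16 = 79184/5.
Adding: ||u||_{H^1}^2 = 2038352/105 + 79184/5 = 3701216/105.


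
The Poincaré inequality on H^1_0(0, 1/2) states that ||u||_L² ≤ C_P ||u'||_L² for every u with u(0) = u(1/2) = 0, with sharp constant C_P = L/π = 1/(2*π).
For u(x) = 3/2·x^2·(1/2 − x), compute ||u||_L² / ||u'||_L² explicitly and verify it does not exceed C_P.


||u||_L² / ||u'||_L² = sqrt(14)/28 < C_P = 1/(2*π).

u(x) = 3/2·x^2·(1/2 − x), so u'(x) = 3*x*(1 - 3*x)/2.
u(x) = 3/2·x^2·(1/2 − x) vanishes at x = 0 and x = 1/2, so u ∈ H^1_0(0, 1/2). Differentiate via the product rule and integrate the resulting polynomials term by term.
  ∫_0^1/2 u² dx = ∫_0^1/2 (9*x^6/4 - 9*x^5/4 + 9*x^4/16) dx. Term by term:
    ∫_0^1/2 9*x^6/4 dx = 9/3584;  ∫_0^1/2 -9*x^5/4 dx = -3/512;  ∫_0^1/2 9*x^4/16 dx = 9/2560.
  Sum: 9/3584 − 3/512 + 9/2560 = 3/17920.
  ∫_0^1/2 (u')² dx = ∫_0^1/2 (81*x^4/4 - 27*x^3/2 + 9*x^2/4) dx. Term by term:
    ∫_0^1/2 81*x^4/4 dx = 81/640;  ∫_0^1/2 -27*x^3/2 dx = -27/128;  ∫_0^1/2 9*x^2/4 dx = 3/32.
  Sum: 81/640 − 27/128 + 3/32 = 3/320.
∫_0^1/2 u² dx = 3/17920, so ||u||_L² = sqrt(210)/1120.
∫_0^1/2 (u')² dx = 3/320, so ||u'||_L² = sqrt(15)/40.
Ratio ||u||_L² / ||u'||_L² = sqrt(14)/28.
Sharp Poincaré constant on H^1_0(0, 1/2) is C_P = L/π = 1/(2*π), achieved by sin(2*π·x).
A polynomial bump cannot attain the sharp Poincaré constant (only the first sine eigenfunction does), so the ratio is strictly less than C_P, consistent with ||u||_L² ≤ C_P ||u'||_L².


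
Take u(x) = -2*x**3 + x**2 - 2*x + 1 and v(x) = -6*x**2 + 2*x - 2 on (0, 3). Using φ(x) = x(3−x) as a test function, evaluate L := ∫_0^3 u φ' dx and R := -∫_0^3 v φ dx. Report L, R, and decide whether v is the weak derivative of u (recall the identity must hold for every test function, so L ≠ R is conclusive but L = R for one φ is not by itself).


LHS = 342/5, RHS = 342/5. Yes, v = u' weakly.

u(x) = -2*x**3 + x**2 - 2*x + 1, classical derivative u'(x) = -6*x**2 + 2*x - 2.
φ(x) = x(3−x), so φ'(x) = 3 - 2*x.
Note φ(0) = φ(3) = 0, so the boundary term u·φ vanishes.
LHS = ∫_0^3 u(x) φ'(x) dx = ∫_0^3 (4*x^4 - 8*x^3 + 7*x^2 - 8*x + 3) dx. Term by term:
  ∫_0^3 4*x^4 dx = 972/5;  ∫_0^3 -8*x^3 dx = -162;  ∫_0^3 7*x^2 dx = 63;
  ∫_0^3 -8*x dx = -36;  ∫_0^3 3 dx = 9.
Sum: 972/5 − 162 + 63 − 36 + 9 = 342/5.
So LHS = 342/5.
∫_0^3 v(x) φ(x) dx = ∫_0^3 (6*x^4 - 20*x^3 + 8*x^2 - 6*x) dx. Term by term:
  ∫_0^3 6*x^4 dx = 1458/5;  ∫_0^3 -20*x^3 dx = -405;  ∫_0^3 8*x^2 dx = 72;
  ∫_0^3 -6*x dx = -27.
Sum: 1458/5 − 405 + 72 − 27 = -342/5.
So RHS = -∫_0^3 v(x) φ(x) dx = 342/5.
LHS = RHS, so the identity holds for this test φ.
Moreover u is smooth here and v(x) = u'(x) = -6*x**2 + 2*x - 2 pointwise, so the identity holds for every test function. Hence v is the weak derivative of u.


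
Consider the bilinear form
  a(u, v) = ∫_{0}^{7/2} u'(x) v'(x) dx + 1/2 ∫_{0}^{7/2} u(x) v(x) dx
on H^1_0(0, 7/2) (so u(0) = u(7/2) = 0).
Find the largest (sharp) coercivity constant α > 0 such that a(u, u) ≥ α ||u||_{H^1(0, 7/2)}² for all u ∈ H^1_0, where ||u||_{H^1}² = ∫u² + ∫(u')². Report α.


α = (49 + 8*π^2)/(2*(4*π^2 + 49))

Coercivity of a(·,·) on H^1_0(0, 7/2) means a(u, u) ≥ α ||u||_{H^1}² for every u ∈ H^1_0.
The interval has length L = 7/2, and Poincaré/coercivity depend only on L. Here a(u, u) = ∫(u')² + (1/2)·∫u².
Here 0 < c = 1/2 < 1. The condition a(u,u) ≥ α||u||_{H^1}² reads (1−α)∫(u')² ≥ (α−c)∫u². Any admissible α is ≤ 1 (rapidly oscillating u have ∫u²/∫(u')² → 0), and α = 1 would force 0 ≥ (1−c)∫u², impossible since c < 1; so 1−α > 0. By the sharp Poincaré inequality on H^1_0 of an interval of length L, ∫(u')² ≥ (π/L)²∫u² with equality for the first sine mode sin(π(x−x₀)/L) (x₀ the left endpoint), so the inequality holds for all u iff (1−α)(π/L)² ≥ α − c, i.e. α ≤ ((π/L)² + c)/((π/L)² + 1) = (1 + c(L/π)²)/(1 + (L/π)²). With (π/L)² = 4*π^2/49 and c = 1/2, the largest admissible constant is α = ((π/L)² + c)/((π/L)² + 1).
Simplifying, α = (49 + 8*π^2)/(2*(4*π^2 + 49)).


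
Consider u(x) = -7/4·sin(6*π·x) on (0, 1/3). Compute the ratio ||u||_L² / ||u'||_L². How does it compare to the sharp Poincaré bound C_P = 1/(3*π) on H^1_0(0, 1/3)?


||u||_L² / ||u'||_L² = 1/(6*π) < C_P = 1/(3*π).

u(x) = -7/4·sin(6*π·x), so u'(x) = -21*π*cos(6*π*x)/2.
Writing u(x) = A·sin(kπx/L) with A = -7/4 and k = 2, use ∫_0^L sin²(kπx/L) dx = L/2 and ∫_0^L cos²(kπx/L) dx = L/2.
u² = 49/16·sin²(6*π·x) and (u')² = 441*π^2/4·cos²(6*π·x), and each of sin², cos² integrates to L/2 = 1/6 over (0, 1/3).
∫_0^1/3 u² dx = 49/96, so ||u||_L² = 7*sqrt(6)/24.
∫_0^1/3 (u')² dx = 147*π^2/8, so ||u'||_L² = 7*sqrt(6)*π/4.
Ratio ||u||_L² / ||u'||_L² = 1/(6*π).
Sharp Poincaré constant on H^1_0(0, 1/3) is C_P = L/π = 1/(3*π), achieved by sin(3*π·x).
This is the k = 2 harmonic; the ratio L/(kπ) is strictly less than C_P = L/π, consistent with the sharp inequality ||u||_L² ≤ C_P ||u'||_L².


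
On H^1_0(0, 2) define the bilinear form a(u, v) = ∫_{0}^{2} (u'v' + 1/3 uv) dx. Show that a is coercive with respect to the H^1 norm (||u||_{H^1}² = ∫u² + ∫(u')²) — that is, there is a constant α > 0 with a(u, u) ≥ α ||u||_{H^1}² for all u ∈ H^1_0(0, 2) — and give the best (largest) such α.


α = (4/3 + π^2)/(4 + π^2)

Coercivity of a(·,·) on H^1_0(0, 2) means a(u, u) ≥ α ||u||_{H^1}² for every u ∈ H^1_0.
The interval has length L = 2, and Poincaré/coercivity depend only on L. Here a(u, u) = ∫(u')² + (1/3)·∫u².
Here 0 < c = 1/3 < 1. The condition a(u,u) ≥ α||u||_{H^1}² reads (1−α)∫(u')² ≥ (α−c)∫u². Any admissible α is ≤ 1 (rapidly oscillating u have ∫u²/∫(u')² → 0), and α = 1 would force 0 ≥ (1−c)∫u², impossible since c < 1; so 1−α > 0. By the sharp Poincaré inequality on H^1_0 of an interval of length L, ∫(u')² ≥ (π/L)²∫u² with equality for the first sine mode sin(π(x−x₀)/L) (x₀ the left endpoint), so the inequality holds for all u iff (1−α)(π/L)² ≥ α − c, i.e. α ≤ ((π/L)² + c)/((π/L)² + 1) = (1 + c(L/π)²)/(1 + (L/π)²). With (π/L)² = π^2/4 and c = 1/3, the largest admissible constant is α = ((π/L)² + c)/((π/L)² + 1).
Simplifying, α = (4/3 + π^2)/(4 + π^2).


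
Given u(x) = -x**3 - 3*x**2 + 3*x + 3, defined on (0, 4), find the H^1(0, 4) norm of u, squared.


||u||_{H^1}^2 = 342376/35

The H^1 norm (squared) on an interval (0, L) is
  ||u||_{H^1}^2 = ∫_0^L u(x)^2 dx + ∫_0^L u'(x)^2 dx.
Compute u'(x) = -3*x**2 - 6*x + 3.
Then u(x)^2 = x**6 + 6*x**5 + 3*x**4 - 24*x**3 - 9*x**2 + 18*x + 9 and u'(x)^2 = 9*x**4 + 36*x**3 + 18*x**2 - 36*x + 9.
Integrate each monomial from 0 to 4 using ∫_0^4 c·x^n dx = c·4^(n+1)/(n+1):
  ∫_0^4 u(x)^2 dx = ∫_0^4 (x^6 + 6*x^5 + 3*x^4 - 24*x^3 - 9*x^2 + 18*x + 9) dx. Term by term:
    ∫_0^4 x^6 dx = 16384/7;  ∫_0^4 6*x^5 dx = 4096;  ∫_0^4 3*x^4 dx = 3072/5;
    ∫_0^4 -24*x^3 dx = -1536;  ∫_0^4 -9*x^2 dx = -192;  ∫_0^4 18*x dx = 144;
    ∫_0^4 9 dx = 36.
  Sum: 16384/7 + 4096 + 3072/5 − 1536 − 192 + 144 + 36 = 192604/35.
  ∫_0^4 u'(x)^2 dx = ∫_0^4 (9*x^4 + 36*x^3 + 18*x^2 - 36*x + 9) dx. Term by term:
    ∫_0^4 9*x^4 dx = 9216/5;  ∫_0^4 36*x^3 dx = 2304;  ∫_0^4 18*x^2 dx = 384;
    ∫_0^4 -36*x dx = -288;  ∫_0^4 9 dx = 36.
  Sum: 9216/5 + 2304 + 384 − 288 + 36 = 21396/5.
Adding: ||u||_{H^1}^2 = 192604/35 + 21396/5 = 342376/35.


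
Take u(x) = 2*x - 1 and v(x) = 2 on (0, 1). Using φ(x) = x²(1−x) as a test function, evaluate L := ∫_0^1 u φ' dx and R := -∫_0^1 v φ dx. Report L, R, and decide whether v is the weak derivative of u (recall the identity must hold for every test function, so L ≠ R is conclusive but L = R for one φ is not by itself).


LHS = -1/6, RHS = -1/6. Yes, v = u' weakly.

u(x) = 2*x - 1, classical derivative u'(x) = 2.
φ(x) = x²(1−x), so φ'(x) = x*(2 - 3*x).
Note φ(0) = φ(1) = 0, so the boundary term u·φ vanishes.
LHS = ∫_0^1 u(x) φ'(x) dx = ∫_0^1 (-6*x^3 + 7*x^2 - 2*x) dx. Term by term:
  ∫_0^1 -6*x^3 dx = -3/2;  ∫_0^1 7*x^2 dx = 7/3;  ∫_0^1 -2*x dx = -1.
Sum: -3/2 + 7/3 − 1 = -1/6.
So LHS = -1/6.
∫_0^1 v(x) φ(x) dx = ∫_0^1 (-2*x^3 + 2*x^2) dx. Term by term:
  ∫_0^1 -2*x^3 dx = -1/2;  ∫_0^1 2*x^2 dx = 2/3.
Sum: -1/2 + 2/3 = 1/6.
So RHS = -∫_0^1 v(x) φ(x) dx = -1/6.
LHS = RHS, so the identity holds for this test φ.
Moreover u is smooth here and v(x) = u'(x) = 2 pointwise, so the identity holds for every test function. Hence v is the weak derivative of u.


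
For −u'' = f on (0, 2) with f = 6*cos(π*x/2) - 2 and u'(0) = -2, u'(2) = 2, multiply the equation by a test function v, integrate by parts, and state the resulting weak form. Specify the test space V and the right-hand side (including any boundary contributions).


V = H^1(0, 2) (v unrestricted at boundary; u is determined up to an additive constant); weak form: ∫_0^2 u'v' dx = ∫_0^2 (6*cos(π*x/2) - 2) v dx + 2·v(2) + 2·v(0) for all v ∈ V.

Multiply both sides by a test function v and integrate from 0 to 2:
  ∫_0^2 −u''(x) v(x) dx = ∫_0^2 f(x) v(x) dx.
Integrate the LHS by parts once:
  ∫_0^2 −u'' v dx = −[u'(x) v(x)]_0^2 + ∫_0^2 u'(x) v'(x) dx.
Thus ∫_0^2 u'(x) v'(x) dx = ∫_0^2 f(x) v(x) dx + [u'(x) v(x)]_0^2.
Choose V so that boundary terms are either known or forced to vanish.
u has inhomogeneous Neumann u'(0) = -2, u'(2) = 2. [u' v]_0^2 = (2)·v(2) − (-2)·v(0) = 2·v(2) + 2·v(0). Take V = H^1(0, 2); boundary term becomes part of RHS.
Weak formulation: find u (satisfying any essential BC) such that ∫_0^2 u'(x) v'(x) dx = ∫_0^2 f v dx + 2·v(2) + 2·v(0) for all v ∈ V (Neumann data are natural BCs: they enter the RHS as boundary terms).
Substituting f(x) = 6*cos(π*x/2) - 2, the right-hand side is ∫_0^2 (6*cos(π*x/2) - 2) v dx + 2·v(2) + 2·v(0).
Compatibility check (pure Neumann): taking v ≡ 1 ∈ V gives 0 = ∫_0^2 f dx + (2) − (-2), i.e. ∫_0^2 f dx must equal u'(0) − u'(2) = -4. Indeed ∫_0^2 (6*cos(π*x/2) - 2) dx = -4, so the data are compatible. The solution is then unique only up to an additive constant (fix it e.g. by requiring ∫_0^2 u dx = 0).
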